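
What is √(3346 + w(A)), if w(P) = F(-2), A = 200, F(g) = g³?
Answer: √3338 ≈ 57.775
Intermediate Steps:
w(P) = -8 (w(P) = (-2)³ = -8)
√(3346 + w(A)) = √(3346 - 8) = √3338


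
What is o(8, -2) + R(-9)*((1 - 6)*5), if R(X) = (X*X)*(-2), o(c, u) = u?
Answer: 4048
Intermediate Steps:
R(X) = -2*X**2 (R(X) = X**2*(-2) = -2*X**2)
o(8, -2) + R(-9)*((1 - 6)*5) = -2 + (-2*(-9)**2)*((1 - 6)*5) = -2 + (-2*81)*(-5*5) = -2 - 162*(-25) = -2 + 4050 = 4048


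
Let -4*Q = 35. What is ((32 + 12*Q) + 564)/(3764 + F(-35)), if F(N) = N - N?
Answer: 491/3764 ≈ 0.13045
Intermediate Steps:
Q = -35/4 (Q = -¼*35 = -35/4 ≈ -8.7500)
F(N) = 0
((32 + 12*Q) + 564)/(3764 + F(-35)) = ((32 + 12*(-35/4)) + 564)/(3764 + 0) = ((32 - 105) + 564)/3764 = (-73 + 564)*(1/3764) = 491*(1/3764) = 491/3764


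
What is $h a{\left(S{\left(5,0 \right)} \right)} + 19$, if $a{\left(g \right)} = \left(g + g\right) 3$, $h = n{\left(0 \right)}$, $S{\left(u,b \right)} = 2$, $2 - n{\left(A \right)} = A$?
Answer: $43$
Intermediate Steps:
$n{\left(A \right)} = 2 - A$
$h = 2$ ($h = 2 - 0 = 2 + 0 = 2$)
$a{\left(g \right)} = 6 g$ ($a{\left(g \right)} = 2 g 3 = 6 g$)
$h a{\left(S{\left(5,0 \right)} \right)} + 19 = 2 \cdot 6 \cdot 2 + 19 = 2 \cdot 12 + 19 = 24 + 19 = 43$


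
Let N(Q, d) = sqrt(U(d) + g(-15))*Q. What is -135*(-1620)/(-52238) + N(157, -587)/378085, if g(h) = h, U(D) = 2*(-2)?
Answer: -109350/26119 + 157*I*sqrt(19)/378085 ≈ -4.1866 + 0.00181*I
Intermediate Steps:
U(D) = -4
N(Q, d) = I*Q*sqrt(19) (N(Q, d) = sqrt(-4 - 15)*Q = sqrt(-19)*Q = (I*sqrt(19))*Q = I*Q*sqrt(19))
-135*(-1620)/(-52238) + N(157, -587)/378085 = -135*(-1620)/(-52238) + (I*157*sqrt(19))/378085 = 218700*(-1/52238) + (157*I*sqrt(19))*(1/378085) = -109350/26119 + 157*I*sqrt(19)/378085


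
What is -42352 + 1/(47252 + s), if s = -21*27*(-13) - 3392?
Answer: -2169735311/51231 ≈ -42352.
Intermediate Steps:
s = 3979 (s = -567*(-13) - 3392 = 7371 - 3392 = 3979)
-42352 + 1/(47252 + s) = -42352 + 1/(47252 + 3979) = -42352 + 1/51231 = -2169735311/51231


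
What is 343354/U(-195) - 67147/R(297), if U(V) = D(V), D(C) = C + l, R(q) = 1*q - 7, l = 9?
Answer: -56031001/26970 ≈ -2077.5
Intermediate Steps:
R(q) = -7 + q (R(q) = q - 7 = -7 + q)
D(C) = 9 + C (D(C) = C + 9 = 9 + C)
U(V) = 9 + V
343354/U(-195) - 67147/R(297) = 343354/(9 - 195) - 67147/(-7 + 297) = 343354/(-186) - 67147/290 = 343354*(-1/186) - 67147*1/290 = -171677/93 - 67147/290 = -56031001/26970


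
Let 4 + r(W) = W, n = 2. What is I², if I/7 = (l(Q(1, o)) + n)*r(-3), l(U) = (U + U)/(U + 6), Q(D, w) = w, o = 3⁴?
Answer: 30118144/841 ≈ 35812.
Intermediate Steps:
o = 81
r(W) = -4 + W
l(U) = 2*U/(6 + U) (l(U) = (2*U)/(6 + U) = 2*U/(6 + U))
I = -5488/29 (I = 7*((2*81/(6 + 81) + 2)*(-4 - 3)) = 7*((2*81/87 + 2)*(-7)) = 7*((2*81*(1/87) + 2)*(-7)) = 7*((54/29 + 2)*(-7)) = 7*((112/29)*(-7)) = 7*(-784/29) = -5488/29 ≈ -189.24)
I² = (-5488/29)² = 30118144/841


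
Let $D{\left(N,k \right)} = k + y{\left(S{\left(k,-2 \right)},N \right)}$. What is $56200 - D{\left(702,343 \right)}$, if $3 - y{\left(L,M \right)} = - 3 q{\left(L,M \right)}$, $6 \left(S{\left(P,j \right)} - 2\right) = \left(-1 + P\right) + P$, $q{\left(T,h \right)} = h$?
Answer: $53748$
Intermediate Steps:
$S{\left(P,j \right)} = \frac{11}{6} + \frac{P}{3}$ ($S{\left(P,j \right)} = 2 + \frac{\left(-1 + P\right) + P}{6} = 2 + \frac{-1 + 2 P}{6} = 2 + \left(- \frac{1}{6} + \frac{P}{3}\right) = \frac{11}{6} + \frac{P}{3}$)
$y{\left(L,M \right)} = 3 + 3 M$ ($y{\left(L,M \right)} = 3 - - 3 M = 3 + 3 M$)
$D{\left(N,k \right)} = 3 + k + 3 N$ ($D{\left(N,k \right)} = k + \left(3 + 3 N\right) = 3 + k + 3 N$)
$56200 - D{\left(702,343 \right)} = 56200 - \left(3 + 343 + 3 \cdot 702\right) = 56200 - \left(3 + 343 + 2106\right) = 56200 - 2452 = 53748$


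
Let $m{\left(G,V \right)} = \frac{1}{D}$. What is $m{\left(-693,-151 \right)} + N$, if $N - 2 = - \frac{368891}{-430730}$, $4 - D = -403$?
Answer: $\frac{501183587}{175307110} \approx 2.8589$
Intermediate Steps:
$D = 407$ ($D = 4 - -403 = 4 + 403 = 407$)
$m{\left(G,V \right)} = \frac{1}{407}$
$N = \frac{1230351}{430730}$ ($N = 2 - \frac{368891}{-430730} = 2 - - \frac{368891}{430730} = 2 + \frac{368891}{430730} = \frac{1230351}{430730} \approx 2.8564$)
$m{\left(-693,-151 \right)} + N = \frac{1}{407} + \frac{1230351}{430730} = \frac{501183587}{175307110}$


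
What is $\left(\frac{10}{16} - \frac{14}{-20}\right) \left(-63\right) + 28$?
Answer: $- \frac{2219}{40} \approx -55.475$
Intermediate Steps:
$\left(\frac{10}{16} - \frac{14}{-20}\right) \left(-63\right) + 28 = \left(10 \cdot \frac{1}{16} - - \frac{7}{10}\right) \left(-63\right) + 28 = \left(\frac{5}{8} + \frac{7}{10}\right) \left(-63\right) + 28 = \frac{53}{40} \left(-63\right) + 28 = - \frac{3339}{40} + 28 = - \frac{2219}{40}$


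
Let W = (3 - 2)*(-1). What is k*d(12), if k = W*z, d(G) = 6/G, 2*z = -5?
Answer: 5/4 ≈ 1.2500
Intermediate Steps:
z = -5/2 (z = (½)*(-5) = -5/2 ≈ -2.5000)
W = -1 (W = 1*(-1) = -1)
k = 5/2 (k = -1*(-5/2) = 5/2 ≈ 2.5000)
k*d(12) = 5*(6/12)/2 = 5*(6*(1/12))/2 = (5/2)*(½) = 5/4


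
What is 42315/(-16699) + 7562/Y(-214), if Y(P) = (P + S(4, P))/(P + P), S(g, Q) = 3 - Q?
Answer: -54047041609/50097 ≈ -1.0788e+6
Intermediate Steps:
Y(P) = 3/(2*P) (Y(P) = (P + (3 - P))/(P + P) = 3/((2*P)) = 3*(1/(2*P)) = 3/(2*P))
42315/(-16699) + 7562/Y(-214) = 42315/(-16699) + 7562/(((3/2)/(-214))) = 42315*(-1/16699) + 7562/(((3/2)*(-1/214))) = -42315/16699 + 7562/(-3/428) = -42315/16699 + 7562*(-428/3) = -42315/16699 - 3236536/3 = -54047041609/50097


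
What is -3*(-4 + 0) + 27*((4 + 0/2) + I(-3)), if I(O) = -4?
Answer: 12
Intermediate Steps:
-3*(-4 + 0) + 27*((4 + 0/2) + I(-3)) = -3*(-4 + 0) + 27*((4 + 0/2) - 4) = -3*(-4) + 27*((4 + 0*(1/2)) - 4) = 12 + 27*((4 + 0) - 4) = 12 + 27*(4 - 4) = 12 + 27*0 = 12 + 0 = 12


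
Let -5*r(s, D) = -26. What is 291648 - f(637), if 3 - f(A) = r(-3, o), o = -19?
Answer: 1458251/5 ≈ 2.9165e+5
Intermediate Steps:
r(s, D) = 26/5 (r(s, D) = -⅕*(-26) = 26/5)
f(A) = -11/5 (f(A) = 3 - 1*26/5 = 3 - 26/5 = -11/5)
291648 - f(637) = 291648 - 1*(-11/5) = 291648 + 11/5 = 1458251/5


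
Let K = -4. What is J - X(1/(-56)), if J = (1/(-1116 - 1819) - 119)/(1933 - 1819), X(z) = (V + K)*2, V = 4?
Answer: -58211/55765 ≈ -1.0439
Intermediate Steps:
X(z) = 0 (X(z) = (4 - 4)*2 = 0*2 = 0)
J = -58211/55765 (J = (1/(-2935) - 119)/114 = (-1/2935 - 119)*(1/114) = -349266/2935*1/114 = -58211/55765 ≈ -1.0439)
J - X(1/(-56)) = -58211/55765 - 1*0 = -58211/55765 + 0 = -58211/55765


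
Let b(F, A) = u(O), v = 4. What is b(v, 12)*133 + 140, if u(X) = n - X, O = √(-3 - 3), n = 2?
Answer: 406 - 133*I*√6 ≈ 406.0 - 325.78*I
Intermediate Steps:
O = I*√6 (O = √(-6) = I*√6 ≈ 2.4495*I)
u(X) = 2 - X
b(F, A) = 2 - I*√6
b(v, 12)*133 + 140 = (2 - I*√6)*133 + 140 = (266 - 133*I*√6) + 140 = 406 - 133*I*√6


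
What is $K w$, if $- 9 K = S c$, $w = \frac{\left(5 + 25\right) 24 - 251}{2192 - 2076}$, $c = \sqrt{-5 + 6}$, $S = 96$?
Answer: $- \frac{3752}{87} \approx -43.126$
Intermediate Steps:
$c = 1$ ($c = \sqrt{1} = 1$)
$w = \frac{469}{116}$ ($w = \frac{30 \cdot 24 - 251}{116} = \left(720 - 251\right) \frac{1}{116} = 469 \cdot \frac{1}{116} = \frac{469}{116} \approx 4.0431$)
$K = - \frac{32}{3}$ ($K = - \frac{96 \cdot 1}{9} = \left(- \frac{1}{9}\right) 96 = - \frac{32}{3} \approx -10.667$)
$K w = \left(- \frac{32}{3}\right) \frac{469}{116} = - \frac{3752}{87}$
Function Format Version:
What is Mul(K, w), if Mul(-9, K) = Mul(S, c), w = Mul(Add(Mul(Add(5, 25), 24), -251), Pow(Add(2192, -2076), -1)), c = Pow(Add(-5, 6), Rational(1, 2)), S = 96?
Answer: Rational(-3752, 87) ≈ -43.126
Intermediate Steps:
c = 1 (c = Pow(1, Rational(1, 2)) = 1)
w = Rational(469, 116) (w = Mul(Add(Mul(30, 24), -251), Pow(116, -1)) = Mul(Add(720, -251), Rational(1, 116)) = Mul(469, Rational(1, 116)) = Rational(469, 116) ≈ 4.0431)
K = Rational(-32, 3) (K = Mul(Rational(-1, 9), Mul(96, 1)) = Mul(Rational(-1, 9), 96) = Rational(-32, 3) ≈ -10.667)
Mul(K, w) = Mul(Rational(-32, 3), Rational(469, 116)) = Rational(-3752, 87)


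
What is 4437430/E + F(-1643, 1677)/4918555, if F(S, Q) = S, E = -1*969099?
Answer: -21827335743307/4766566731945 ≈ -4.5793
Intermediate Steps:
E = -969099
4437430/E + F(-1643, 1677)/4918555 = 4437430/(-969099) - 1643/4918555 = 4437430*(-1/969099) - 1643*1/4918555 = -4437430/969099 - 1643/4918555 = -21827335743307/4766566731945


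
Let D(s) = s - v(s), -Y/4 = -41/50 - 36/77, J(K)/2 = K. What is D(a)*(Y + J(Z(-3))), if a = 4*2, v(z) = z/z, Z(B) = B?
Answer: -1636/275 ≈ -5.9491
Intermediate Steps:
J(K) = 2*K
v(z) = 1
Y = 9914/1925 (Y = -4*(-41/50 - 36/77) = -4*(-4957/3850) = 9914/1925 ≈ 5.1501)
a = 8
D(s) = -1 + s (D(s) = s - 1*1 = s - 1 = -1 + s)
D(a)*(Y + J(Z(-3))) = (-1 + 8)*(9914/1925 + 2*(-3)) = 7*(9914/1925 - 6) = 7*(-1636/1925) = -1636/275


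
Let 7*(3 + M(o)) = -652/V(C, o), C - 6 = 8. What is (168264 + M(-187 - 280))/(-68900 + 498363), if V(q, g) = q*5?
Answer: 41223619/105218435 ≈ 0.39179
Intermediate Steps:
C = 14 (C = 6 + 8 = 14)
V(q, g) = 5*q
M(o) = -1061/245 (M(o) = -3 + (-652/(5*14))/7 = -3 + (-652/70)/7 = -3 + (-652*1/70)/7 = -3 + (1/7)*(-326/35) = -3 - 326/245 = -1061/245)
(168264 + M(-187 - 280))/(-68900 + 498363) = (168264 - 1061/245)/(-68900 + 498363) = (41223619/245)/429463 = (41223619/245)*(1/429463) = 41223619/105218435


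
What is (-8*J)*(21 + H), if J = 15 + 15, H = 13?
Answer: -8160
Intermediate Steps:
J = 30
(-8*J)*(21 + H) = (-8*30)*(21 + 13) = -240*34 = -8160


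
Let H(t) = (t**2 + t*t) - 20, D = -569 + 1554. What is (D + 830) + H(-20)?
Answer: 2595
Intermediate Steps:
D = 985
H(t) = -20 + 2*t**2 (H(t) = (t**2 + t**2) - 20 = 2*t**2 - 20 = -20 + 2*t**2)
(D + 830) + H(-20) = (985 + 830) + (-20 + 2*(-20)**2) = 1815 + (-20 + 2*400) = 1815 + (-20 + 800) = 1815 + 780 = 2595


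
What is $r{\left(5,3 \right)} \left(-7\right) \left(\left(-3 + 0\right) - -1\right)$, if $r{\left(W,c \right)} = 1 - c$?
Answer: $-28$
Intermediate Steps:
$r{\left(5,3 \right)} \left(-7\right) \left(\left(-3 + 0\right) - -1\right) = \left(1 - 3\right) \left(-7\right) \left(\left(-3 + 0\right) - -1\right) = \left(1 - 3\right) \left(-7\right) \left(-3 + 1\right) = \left(-2\right) \left(-7\right) \left(-2\right) = 14 \left(-2\right) = -28$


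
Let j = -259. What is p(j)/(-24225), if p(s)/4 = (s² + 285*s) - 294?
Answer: 28112/24225 ≈ 1.1605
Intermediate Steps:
p(s) = -1176 + 4*s² + 1140*s (p(s) = 4*((s² + 285*s) - 294) = 4*(-294 + s² + 285*s) = -1176 + 4*s² + 1140*s)
p(j)/(-24225) = (-1176 + 4*(-259)² + 1140*(-259))/(-24225) = (-1176 + 4*67081 - 295260)*(-1/24225) = (-1176 + 268324 - 295260)*(-1/24225) = -28112*(-1/24225) = 28112/24225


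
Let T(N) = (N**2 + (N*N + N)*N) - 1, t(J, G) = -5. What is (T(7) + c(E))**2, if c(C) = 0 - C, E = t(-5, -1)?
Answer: 198025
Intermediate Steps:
T(N) = -1 + N**2 + N*(N + N**2) (T(N) = (N**2 + (N**2 + N)*N) - 1 = (N**2 + (N + N**2)*N) - 1 = (N**2 + N*(N + N**2)) - 1 = -1 + N**2 + N*(N + N**2))
E = -5
c(C) = -C
(T(7) + c(E))**2 = ((-1 + 7**3 + 2*7**2) - 1*(-5))**2 = ((-1 + 343 + 2*49) + 5)**2 = ((-1 + 343 + 98) + 5)**2 = (440 + 5)**2 = 445**2 = 198025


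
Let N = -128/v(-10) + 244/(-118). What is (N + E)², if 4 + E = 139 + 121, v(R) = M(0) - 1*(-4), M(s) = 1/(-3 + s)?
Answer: 20205485316/421201 ≈ 47971.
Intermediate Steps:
v(R) = 11/3 (v(R) = 1/(-3 + 0) - 1*(-4) = 1/(-3) + 4 = -⅓ + 4 = 11/3)
E = 256 (E = -4 + (139 + 121) = -4 + 260 = 256)
N = -23998/649 (N = -128/11/3 + 244/(-118) = -128*3/11 + 244*(-1/118) = -384/11 - 122/59 = -23998/649 ≈ -36.977)
(N + E)² = (-23998/649 + 256)² = (142146/649)² = 20205485316/421201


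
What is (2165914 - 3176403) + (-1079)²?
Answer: 153752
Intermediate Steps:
(2165914 - 3176403) + (-1079)² = -1010489 + 1164241 = 153752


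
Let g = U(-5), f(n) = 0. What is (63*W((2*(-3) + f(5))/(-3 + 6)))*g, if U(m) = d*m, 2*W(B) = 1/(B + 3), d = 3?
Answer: -945/2 ≈ -472.50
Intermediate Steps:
W(B) = 1/(2*(3 + B)) (W(B) = 1/(2*(B + 3)) = 1/(2*(3 + B)))
U(m) = 3*m
g = -15 (g = 3*(-5) = -15)
(63*W((2*(-3) + f(5))/(-3 + 6)))*g = (63*(1/(2*(3 + (2*(-3) + 0)/(-3 + 6)))))*(-15) = (63*(1/(2*(3 + (-6 + 0)/3))))*(-15) = (63*(1/(2*(3 - 6*⅓))))*(-15) = (63*(1/(2*(3 - 2))))*(-15) = (63*((½)/1))*(-15) = (63*((½)*1))*(-15) = (63*(½))*(-15) = (63/2)*(-15) = -945/2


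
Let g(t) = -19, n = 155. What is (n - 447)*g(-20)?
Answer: 5548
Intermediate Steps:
(n - 447)*g(-20) = (155 - 447)*(-19) = -292*(-19) = 5548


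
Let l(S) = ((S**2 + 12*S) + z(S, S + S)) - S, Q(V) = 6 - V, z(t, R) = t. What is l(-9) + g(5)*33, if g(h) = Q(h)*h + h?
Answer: 303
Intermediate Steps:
g(h) = h + h*(6 - h) (g(h) = (6 - h)*h + h = h*(6 - h) + h = h + h*(6 - h))
l(S) = S**2 + 12*S (l(S) = ((S**2 + 12*S) + S) - S = (S**2 + 13*S) - S = S**2 + 12*S)
l(-9) + g(5)*33 = -9*(12 - 9) + (5*(7 - 1*5))*33 = -9*3 + (5*(7 - 5))*33 = -27 + (5*2)*33 = -27 + 10*33 = -27 + 330 = 303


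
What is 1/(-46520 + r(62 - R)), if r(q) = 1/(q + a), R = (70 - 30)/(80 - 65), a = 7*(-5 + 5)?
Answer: -178/8280557 ≈ -2.1496e-5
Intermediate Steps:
a = 0 (a = 7*0 = 0)
R = 8/3 (R = 40/15 = 40*(1/15) = 8/3 ≈ 2.6667)
r(q) = 1/q (r(q) = 1/(q + 0) = 1/q)
1/(-46520 + r(62 - R)) = 1/(-46520 + 1/(62 - 1*8/3)) = 1/(-46520 + 1/(62 - 8/3)) = 1/(-46520 + 1/(178/3)) = 1/(-46520 + 3/178) = 1/(-8280557/178) = -178/8280557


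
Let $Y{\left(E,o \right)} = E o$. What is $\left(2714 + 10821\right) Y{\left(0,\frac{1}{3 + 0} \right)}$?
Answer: $0$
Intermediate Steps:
$\left(2714 + 10821\right) Y{\left(0,\frac{1}{3 + 0} \right)} = \left(2714 + 10821\right) \frac{0}{3 + 0} = 13535 \cdot \frac{0}{3} = 13535 \cdot 0 \cdot \frac{1}{3} = 13535 \cdot 0 = 0$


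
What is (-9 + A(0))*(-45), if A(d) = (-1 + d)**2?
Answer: 360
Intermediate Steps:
(-9 + A(0))*(-45) = (-9 + (-1 + 0)**2)*(-45) = (-9 + (-1)**2)*(-45) = (-9 + 1)*(-45) = -8*(-45) = 360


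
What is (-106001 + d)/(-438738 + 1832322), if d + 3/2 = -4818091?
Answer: -3282729/929056 ≈ -3.5334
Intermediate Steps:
d = -9636185/2 (d = -3/2 - 4818091 = -9636185/2 ≈ -4.8181e+6)
(-106001 + d)/(-438738 + 1832322) = (-106001 - 9636185/2)/(-438738 + 1832322) = -9848187/2/1393584 = -9848187/2*1/1393584 = -3282729/929056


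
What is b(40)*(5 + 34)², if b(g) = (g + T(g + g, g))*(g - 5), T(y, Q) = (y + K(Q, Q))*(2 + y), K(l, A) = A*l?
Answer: 7335783000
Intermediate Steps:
T(y, Q) = (2 + y)*(y + Q²) (T(y, Q) = (y + Q*Q)*(2 + y) = (y + Q²)*(2 + y) = (2 + y)*(y + Q²))
b(g) = (-5 + g)*(2*g³ + 5*g + 6*g²) (b(g) = (g + ((g + g)² + 2*(g + g) + 2*g² + (g + g)*g²))*(g - 5) = (g + ((2*g)² + 2*(2*g) + 2*g² + (2*g)*g²))*(-5 + g) = (g + (4*g² + 4*g + 2*g² + 2*g³))*(-5 + g) = (g + (2*g³ + 4*g + 6*g²))*(-5 + g) = (2*g³ + 5*g + 6*g²)*(-5 + g) = (-5 + g)*(2*g³ + 5*g + 6*g²))
b(40)*(5 + 34)² = (40*(-25 - 25*40 - 4*40² + 2*40³))*(5 + 34)² = (40*(-25 - 1000 - 4*1600 + 2*64000))*39² = (40*(-25 - 1000 - 6400 + 128000))*1521 = (40*120575)*1521 = 4823000*1521 = 7335783000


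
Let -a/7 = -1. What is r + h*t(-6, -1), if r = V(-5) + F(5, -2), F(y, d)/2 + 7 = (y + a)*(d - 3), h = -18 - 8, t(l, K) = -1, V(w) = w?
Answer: -113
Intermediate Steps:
a = 7 (a = -7*(-1) = 7)
h = -26
F(y, d) = -14 + 2*(-3 + d)*(7 + y) (F(y, d) = -14 + 2*((y + 7)*(d - 3)) = -14 + 2*((7 + y)*(-3 + d)) = -14 + 2*((-3 + d)*(7 + y)) = -14 + 2*(-3 + d)*(7 + y))
r = -139 (r = -5 + (-56 - 6*5 + 14*(-2) + 2*(-2)*5) = -5 + (-56 - 30 - 28 - 20) = -5 - 134 = -139)
r + h*t(-6, -1) = -139 - 26*(-1) = -139 + 26 = -113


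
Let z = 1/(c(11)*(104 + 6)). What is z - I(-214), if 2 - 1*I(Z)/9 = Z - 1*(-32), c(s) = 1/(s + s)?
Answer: -8279/5 ≈ -1655.8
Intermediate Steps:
c(s) = 1/(2*s)
I(Z) = -270 - 9*Z (I(Z) = 18 - 9*(Z - 1*(-32)) = 18 - 9*(Z + 32) = 18 - 9*(32 + Z) = 18 + (-288 - 9*Z) = -270 - 9*Z)
z = ⅕ (z = 1/(((½)/11)*(104 + 6)) = 1/(((½)*(1/11))*110) = 1/((1/22)*110) = 1/5 = ⅕ ≈ 0.20000)
z - I(-214) = ⅕ - (-270 - 9*(-214)) = ⅕ - (-270 + 1926) = ⅕ - 1*1656 = ⅕ - 1656 = -8279/5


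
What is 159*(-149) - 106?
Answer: -23797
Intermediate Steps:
159*(-149) - 106 = -23691 - 106 = -23797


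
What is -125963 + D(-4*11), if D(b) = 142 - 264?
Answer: -126085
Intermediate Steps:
D(b) = -122
-125963 + D(-4*11) = -125963 - 122 = -126085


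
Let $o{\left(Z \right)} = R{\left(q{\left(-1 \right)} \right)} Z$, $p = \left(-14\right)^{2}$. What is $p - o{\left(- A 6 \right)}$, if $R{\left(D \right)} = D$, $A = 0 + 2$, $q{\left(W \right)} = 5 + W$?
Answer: $244$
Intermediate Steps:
$A = 2$
$p = 196$
$o{\left(Z \right)} = 4 Z$ ($o{\left(Z \right)} = \left(5 - 1\right) Z = 4 Z$)
$p - o{\left(- A 6 \right)} = 196 - 4 \left(-1\right) 2 \cdot 6 = 196 - 4 \left(\left(-2\right) 6\right) = 196 - 4 \left(-12\right) = 196 - -48 = 196 + 48 = 244$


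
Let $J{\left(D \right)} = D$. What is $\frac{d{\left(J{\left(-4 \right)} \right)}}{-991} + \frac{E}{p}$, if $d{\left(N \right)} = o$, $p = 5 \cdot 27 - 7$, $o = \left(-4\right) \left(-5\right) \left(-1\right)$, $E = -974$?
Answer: $- \frac{481337}{63424} \approx -7.5892$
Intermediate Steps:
$o = -20$ ($o = 20 \left(-1\right) = -20$)
$p = 128$ ($p = 135 - 7 = 128$)
$d{\left(N \right)} = -20$
$\frac{d{\left(J{\left(-4 \right)} \right)}}{-991} + \frac{E}{p} = - \frac{20}{-991} - \frac{974}{128} = \left(-20\right) \left(- \frac{1}{991}\right) - \frac{487}{64} = \frac{20}{991} - \frac{487}{64} = - \frac{481337}{63424}$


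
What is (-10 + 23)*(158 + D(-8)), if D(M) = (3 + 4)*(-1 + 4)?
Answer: 2327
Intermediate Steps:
D(M) = 21 (D(M) = 7*3 = 21)
(-10 + 23)*(158 + D(-8)) = (-10 + 23)*(158 + 21) = 13*179 = 2327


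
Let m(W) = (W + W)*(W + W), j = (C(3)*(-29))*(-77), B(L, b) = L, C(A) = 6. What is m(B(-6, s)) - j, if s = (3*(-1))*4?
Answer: -13254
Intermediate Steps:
s = -12 (s = -3*4 = -12)
j = 13398 (j = (6*(-29))*(-77) = -174*(-77) = 13398)
m(W) = 4*W² (m(W) = (2*W)*(2*W) = 4*W²)
m(B(-6, s)) - j = 4*(-6)² - 1*13398 = 4*36 - 13398 = 144 - 13398 = -13254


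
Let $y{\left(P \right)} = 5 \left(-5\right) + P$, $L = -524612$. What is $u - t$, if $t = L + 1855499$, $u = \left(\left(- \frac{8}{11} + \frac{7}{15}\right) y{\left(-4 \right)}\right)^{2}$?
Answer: $- \frac{36231843566}{27225} \approx -1.3308 \cdot 10^{6}$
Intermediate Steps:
$y{\left(P \right)} = -25 + P$
$u = \frac{1555009}{27225}$ ($u = \left(\left(- \frac{8}{11} + \frac{7}{15}\right) \left(-25 - 4\right)\right)^{2} = \left(\left(\left(-8\right) \frac{1}{11} + 7 \cdot \frac{1}{15}\right) \left(-29\right)\right)^{2} = \left(\left(- \frac{8}{11} + \frac{7}{15}\right) \left(-29\right)\right)^{2} = \left(\left(- \frac{43}{165}\right) \left(-29\right)\right)^{2} = \left(\frac{1247}{165}\right)^{2} = \frac{1555009}{27225} \approx 57.117$)
$t = 1330887$ ($t = -524612 + 1855499 = 1330887$)
$u - t = \frac{1555009}{27225} - 1330887 = - \frac{36231843566}{27225}$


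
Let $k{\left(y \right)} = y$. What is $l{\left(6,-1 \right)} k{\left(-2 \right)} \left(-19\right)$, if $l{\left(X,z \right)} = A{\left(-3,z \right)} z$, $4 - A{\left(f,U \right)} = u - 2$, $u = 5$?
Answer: $-38$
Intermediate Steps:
$A{\left(f,U \right)} = 1$ ($A{\left(f,U \right)} = 4 - \left(5 - 2\right) = 4 - 3 = 1$)
$l{\left(X,z \right)} = z$ ($l{\left(X,z \right)} = 1 z = z$)
$l{\left(6,-1 \right)} k{\left(-2 \right)} \left(-19\right) = \left(-1\right) \left(-2\right) \left(-19\right) = 2 \left(-19\right) = -38$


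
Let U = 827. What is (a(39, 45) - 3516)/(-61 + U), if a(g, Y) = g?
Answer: -3477/766 ≈ -4.5392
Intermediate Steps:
(a(39, 45) - 3516)/(-61 + U) = (39 - 3516)/(-61 + 827) = -3477/766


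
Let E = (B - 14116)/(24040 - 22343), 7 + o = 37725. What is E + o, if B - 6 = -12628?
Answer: 63980708/1697 ≈ 37702.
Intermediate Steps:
o = 37718 (o = -7 + 37725 = 37718)
B = -12622 (B = 6 - 12628 = -12622)
E = -26738/1697 (E = (-12622 - 14116)/(24040 - 22343) = -26738/1697 ≈ -15.756)
E + o = -26738/1697 + 37718 = 63980708/1697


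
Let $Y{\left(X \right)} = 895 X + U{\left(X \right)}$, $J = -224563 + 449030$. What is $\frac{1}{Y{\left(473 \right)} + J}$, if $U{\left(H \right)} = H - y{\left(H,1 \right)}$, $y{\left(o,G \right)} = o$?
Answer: $\frac{1}{647802} \approx 1.5437 \cdot 10^{-6}$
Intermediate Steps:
$J = 224467$
$U{\left(H \right)} = 0$ ($U{\left(H \right)} = H - H = 0$)
$Y{\left(X \right)} = 895 X$ ($Y{\left(X \right)} = 895 X + 0 = 895 X$)
$\frac{1}{Y{\left(473 \right)} + J} = \frac{1}{895 \cdot 473 + 224467} = \frac{1}{423335 + 224467} = \frac{1}{647802}$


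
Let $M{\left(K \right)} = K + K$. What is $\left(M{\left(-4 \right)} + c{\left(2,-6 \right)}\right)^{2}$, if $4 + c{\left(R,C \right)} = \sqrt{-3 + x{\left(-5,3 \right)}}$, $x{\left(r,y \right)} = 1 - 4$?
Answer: $\left(12 - i \sqrt{6}\right)^{2} \approx 138.0 - 58.788 i$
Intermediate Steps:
$x{\left(r,y \right)} = -3$ ($x{\left(r,y \right)} = 1 - 4 = -3$)
$M{\left(K \right)} = 2 K$
$c{\left(R,C \right)} = -4 + i \sqrt{6}$ ($c{\left(R,C \right)} = -4 + \sqrt{-3 - 3} = -4 + \sqrt{-6} = -4 + i \sqrt{6}$)
$\left(M{\left(-4 \right)} + c{\left(2,-6 \right)}\right)^{2} = \left(2 \left(-4\right) - \left(4 - i \sqrt{6}\right)\right)^{2} = \left(-8 - \left(4 - i \sqrt{6}\right)\right)^{2} = \left(-12 + i \sqrt{6}\right)^{2}$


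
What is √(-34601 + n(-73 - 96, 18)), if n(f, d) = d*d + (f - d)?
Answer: 4*I*√2154 ≈ 185.64*I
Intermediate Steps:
n(f, d) = f + d² - d (n(f, d) = d² + (f - d) = f + d² - d)
√(-34601 + n(-73 - 96, 18)) = √(-34601 + ((-73 - 96) + 18² - 1*18)) = √(-34601 + (-169 + 324 - 18)) = √(-34601 + 137) = √(-34464) = 4*I*√2154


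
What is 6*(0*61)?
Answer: 0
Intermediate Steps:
6*(0*61) = 6*0 = 0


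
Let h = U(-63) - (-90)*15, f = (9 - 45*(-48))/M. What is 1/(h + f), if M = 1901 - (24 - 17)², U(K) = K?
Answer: 1852/2385693 ≈ 0.00077629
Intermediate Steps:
M = 1852 (M = 1901 - 1*7² = 1901 - 1*49 = 1901 - 49 = 1852)
f = 2169/1852 (f = (9 - 45*(-48))/1852 = (9 + 2160)*(1/1852) = 2169*(1/1852) = 2169/1852 ≈ 1.1712)
h = 1287 (h = -63 - (-90)*15 = -63 - 1*(-1350) = -63 + 1350 = 1287)
1/(h + f) = 1/(1287 + 2169/1852) = 1/(2385693/1852) = 1852/2385693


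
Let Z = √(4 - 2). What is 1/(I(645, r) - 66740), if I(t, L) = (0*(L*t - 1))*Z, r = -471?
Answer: -1/66740 ≈ -1.4984e-5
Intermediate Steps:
Z = √2 ≈ 1.4142
I(t, L) = 0 (I(t, L) = (0*(L*t - 1))*√2 = (0*(-1 + L*t))*√2 = 0*√2 = 0)
1/(I(645, r) - 66740) = 1/(0 - 66740) = 1/(-66740) = -1/66740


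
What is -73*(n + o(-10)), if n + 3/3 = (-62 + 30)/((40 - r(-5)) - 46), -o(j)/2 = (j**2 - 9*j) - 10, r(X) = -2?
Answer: 25769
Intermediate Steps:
o(j) = 20 - 2*j**2 + 18*j (o(j) = -2*((j**2 - 9*j) - 10) = -2*(-10 + j**2 - 9*j) = 20 - 2*j**2 + 18*j)
n = 7 (n = -1 + (-62 + 30)/((40 - 1*(-2)) - 46) = -1 - 32/((40 + 2) - 46) = -1 - 32/(42 - 46) = -1 - 32/(-4) = -1 - 32*(-1/4) = -1 + 8 = 7)
-73*(n + o(-10)) = -73*(7 + (20 - 2*(-10)**2 + 18*(-10))) = -73*(7 + (20 - 2*100 - 180)) = -73*(7 + (20 - 200 - 180)) = -73*(7 - 360) = -73*(-353) = 25769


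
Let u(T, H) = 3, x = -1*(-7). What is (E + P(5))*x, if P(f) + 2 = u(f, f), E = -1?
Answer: 0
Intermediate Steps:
x = 7
P(f) = 1 (P(f) = -2 + 3 = 1)
(E + P(5))*x = (-1 + 1)*7 = 0*7 = 0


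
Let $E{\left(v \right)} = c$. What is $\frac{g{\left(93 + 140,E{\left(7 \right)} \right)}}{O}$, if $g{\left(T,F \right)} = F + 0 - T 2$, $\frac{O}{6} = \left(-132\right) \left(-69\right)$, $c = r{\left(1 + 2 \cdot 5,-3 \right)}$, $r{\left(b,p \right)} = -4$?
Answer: $- \frac{1}{13662} \approx -7.3196 \cdot 10^{-5}$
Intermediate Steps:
$c = -4$
$E{\left(v \right)} = -4$
$O = 54648$ ($O = 6 \left(\left(-132\right) \left(-69\right)\right) = 6 \cdot 9108 = 54648$)
$g{\left(T,F \right)} = F$ ($g{\left(T,F \right)} = F + 0 \left(- 2 T\right) = F + 0 = F$)
$\frac{g{\left(93 + 140,E{\left(7 \right)} \right)}}{O} = - \frac{4}{54648} = \left(-4\right) \frac{1}{54648} = - \frac{1}{13662}$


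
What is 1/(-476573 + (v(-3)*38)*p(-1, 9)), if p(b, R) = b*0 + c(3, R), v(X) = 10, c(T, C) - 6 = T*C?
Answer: -1/464033 ≈ -2.1550e-6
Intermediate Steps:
c(T, C) = 6 + C*T (c(T, C) = 6 + T*C = 6 + C*T)
p(b, R) = 6 + 3*R (p(b, R) = b*0 + (6 + R*3) = 0 + (6 + 3*R) = 6 + 3*R)
1/(-476573 + (v(-3)*38)*p(-1, 9)) = 1/(-476573 + (10*38)*(6 + 3*9)) = 1/(-476573 + 380*(6 + 27)) = 1/(-476573 + 380*33) = 1/(-476573 + 12540) = 1/(-464033) = -1/464033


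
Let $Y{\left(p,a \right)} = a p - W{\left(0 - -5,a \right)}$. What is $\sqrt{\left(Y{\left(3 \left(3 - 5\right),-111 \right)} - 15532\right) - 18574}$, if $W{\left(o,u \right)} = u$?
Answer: $i \sqrt{33329} \approx 182.56 i$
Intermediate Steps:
$Y{\left(p,a \right)} = - a + a p$ ($Y{\left(p,a \right)} = a p - a = - a + a p$)
$\sqrt{\left(Y{\left(3 \left(3 - 5\right),-111 \right)} - 15532\right) - 18574} = \sqrt{\left(- 111 \left(-1 + 3 \left(3 - 5\right)\right) - 15532\right) - 18574} = \sqrt{\left(- 111 \left(-1 + 3 \left(-2\right)\right) - 15532\right) - 18574} = \sqrt{\left(- 111 \left(-1 - 6\right) - 15532\right) - 18574} = \sqrt{\left(\left(-111\right) \left(-7\right) - 15532\right) - 18574} = \sqrt{\left(777 - 15532\right) - 18574} = \sqrt{-14755 - 18574} = \sqrt{-33329} = i \sqrt{33329}$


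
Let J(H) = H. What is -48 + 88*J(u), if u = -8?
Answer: -752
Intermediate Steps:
-48 + 88*J(u) = -48 + 88*(-8) = -48 - 704 = -752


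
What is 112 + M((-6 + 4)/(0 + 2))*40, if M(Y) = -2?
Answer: 32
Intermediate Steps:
112 + M((-6 + 4)/(0 + 2))*40 = 112 - 2*40 = 112 - 80 = 32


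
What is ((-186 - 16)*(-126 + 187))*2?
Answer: -24644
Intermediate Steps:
((-186 - 16)*(-126 + 187))*2 = -202*61*2 = -12322*2 = -24644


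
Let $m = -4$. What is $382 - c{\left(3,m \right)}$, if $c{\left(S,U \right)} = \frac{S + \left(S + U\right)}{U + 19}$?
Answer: $\frac{5728}{15} \approx 381.87$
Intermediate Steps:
$c{\left(S,U \right)} = \frac{U + 2 S}{19 + U}$
$382 - c{\left(3,m \right)} = 382 - \frac{-4 + 2 \cdot 3}{19 - 4} = 382 - \frac{-4 + 6}{15} = 382 - \frac{1}{15} \cdot 2 = 382 - \frac{2}{15} = \frac{5728}{15}$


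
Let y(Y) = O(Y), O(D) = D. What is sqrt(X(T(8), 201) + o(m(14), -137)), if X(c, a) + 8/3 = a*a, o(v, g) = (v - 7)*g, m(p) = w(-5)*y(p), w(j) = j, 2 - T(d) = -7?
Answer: sqrt(458526)/3 ≈ 225.72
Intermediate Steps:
T(d) = 9 (T(d) = 2 - 1*(-7) = 2 + 7 = 9)
y(Y) = Y
m(p) = -5*p
o(v, g) = g*(-7 + v) (o(v, g) = (-7 + v)*g = g*(-7 + v))
X(c, a) = -8/3 + a**2 (X(c, a) = -8/3 + a*a = -8/3 + a**2)
sqrt(X(T(8), 201) + o(m(14), -137)) = sqrt((-8/3 + 201**2) - 137*(-7 - 5*14)) = sqrt((-8/3 + 40401) - 137*(-7 - 70)) = sqrt(121195/3 - 137*(-77)) = sqrt(121195/3 + 10549) = sqrt(152842/3) = sqrt(458526)/3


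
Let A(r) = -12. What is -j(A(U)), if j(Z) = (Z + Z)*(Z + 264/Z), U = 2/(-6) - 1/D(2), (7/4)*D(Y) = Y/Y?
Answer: -816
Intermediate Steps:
D(Y) = 4/7 (D(Y) = 4*(Y/Y)/7 = (4/7)*1 = 4/7)
U = -25/12 (U = 2/(-6) - 1/4/7 = 2*(-⅙) - 1*7/4 = -⅓ - 7/4 = -25/12 ≈ -2.0833)
j(Z) = 2*Z*(Z + 264/Z) (j(Z) = (2*Z)*(Z + 264/Z) = 2*Z*(Z + 264/Z))
-j(A(U)) = -(528 + 2*(-12)²) = -(528 + 2*144) = -(528 + 288) = -1*816 = -816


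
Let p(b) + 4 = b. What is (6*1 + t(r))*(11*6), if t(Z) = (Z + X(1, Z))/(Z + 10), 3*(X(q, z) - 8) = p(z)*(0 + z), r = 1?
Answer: 444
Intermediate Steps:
p(b) = -4 + b
X(q, z) = 8 + z*(-4 + z)/3 (X(q, z) = 8 + ((-4 + z)*(0 + z))/3 = 8 + ((-4 + z)*z)/3 = 8 + (z*(-4 + z))/3 = 8 + z*(-4 + z)/3)
t(Z) = (8 + Z + Z*(-4 + Z)/3)/(10 + Z) (t(Z) = (Z + (8 + Z*(-4 + Z)/3))/(Z + 10) = (8 + Z + Z*(-4 + Z)/3)/(10 + Z))
(6*1 + t(r))*(11*6) = (6*1 + (24 + 1² - 1*1)/(3*(10 + 1)))*(11*6) = (6 + (⅓)*(24 + 1 - 1)/11)*66 = (6 + (⅓)*(1/11)*24)*66 = (6 + 8/11)*66 = (74/11)*66 = 444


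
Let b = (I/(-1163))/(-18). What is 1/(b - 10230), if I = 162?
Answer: -1163/11897481 ≈ -9.7752e-5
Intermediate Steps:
b = 9/1163 (b = (162/(-1163))/(-18) = -9*(-1)/1163 = -1/18*(-162/1163) = 9/1163 ≈ 0.0077386)
1/(b - 10230) = 1/(9/1163 - 10230) = 1/(-11897481/1163) = -1163/11897481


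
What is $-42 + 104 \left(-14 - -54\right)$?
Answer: $4118$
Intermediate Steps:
$-42 + 104 \left(-14 - -54\right) = -42 + 104 \left(-14 + 54\right) = -42 + 104 \cdot 40 = -42 + 4160 = 4118$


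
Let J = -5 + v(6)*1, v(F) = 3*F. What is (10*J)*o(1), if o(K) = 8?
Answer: 1040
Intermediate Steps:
J = 13 (J = -5 + (3*6)*1 = -5 + 18*1 = -5 + 18 = 13)
(10*J)*o(1) = (10*13)*8 = 130*8 = 1040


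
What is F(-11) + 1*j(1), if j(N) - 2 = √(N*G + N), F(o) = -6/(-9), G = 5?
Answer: 8/3 + √6 ≈ 5.1162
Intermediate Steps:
F(o) = ⅔ (F(o) = -6*(-⅑) = ⅔)
j(N) = 2 + √6*√N (j(N) = 2 + √(N*5 + N) = 2 + √(5*N + N) = 2 + √(6*N) = 2 + √6*√N)
F(-11) + 1*j(1) = ⅔ + 1*(2 + √6*√1) = ⅔ + 1*(2 + √6*1) = ⅔ + 1*(2 + √6) = ⅔ + (2 + √6) = 8/3 + √6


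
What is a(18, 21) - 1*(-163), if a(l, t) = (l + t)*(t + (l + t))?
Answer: 2503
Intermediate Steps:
a(l, t) = (l + t)*(l + 2*t)
a(18, 21) - 1*(-163) = (18² + 2*21² + 3*18*21) - 1*(-163) = (324 + 2*441 + 1134) + 163 = (324 + 882 + 1134) + 163 = 2340 + 163 = 2503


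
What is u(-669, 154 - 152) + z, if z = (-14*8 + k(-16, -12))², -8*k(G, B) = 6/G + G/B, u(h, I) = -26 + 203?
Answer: 469936657/36864 ≈ 12748.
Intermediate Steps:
u(h, I) = 177
k(G, B) = -3/(4*G) - G/(8*B) (k(G, B) = -(6/G + G/B)/8 = -3/(4*G) - G/(8*B))
z = 463411729/36864 (z = (-14*8 + (-¾/(-16) - ⅛*(-16)/(-12)))² = (-112 + (-¾*(-1/16) - ⅛*(-16)*(-1/12)))² = (-112 + (3/64 - ⅙))² = (-112 - 23/192)² = (-21527/192)² = 463411729/36864 ≈ 12571.)
u(-669, 154 - 152) + z = 177 + 463411729/36864 = 469936657/36864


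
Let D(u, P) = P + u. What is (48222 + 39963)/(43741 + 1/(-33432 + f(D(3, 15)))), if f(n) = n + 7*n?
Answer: 2935502280/1456050407 ≈ 2.0161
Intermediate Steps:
f(n) = 8*n
(48222 + 39963)/(43741 + 1/(-33432 + f(D(3, 15)))) = (48222 + 39963)/(43741 + 1/(-33432 + 8*(15 + 3))) = 88185/(43741 + 1/(-33432 + 8*18)) = 88185/(43741 + 1/(-33432 + 144)) = 88185/(43741 + 1/(-33288)) = 88185/(43741 - 1/33288) = 88185/(1456050407/33288) = 88185*(33288/1456050407) = 2935502280/1456050407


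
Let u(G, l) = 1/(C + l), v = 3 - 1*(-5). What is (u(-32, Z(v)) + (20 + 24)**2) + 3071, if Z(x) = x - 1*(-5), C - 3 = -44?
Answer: 140195/28 ≈ 5007.0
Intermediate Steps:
C = -41 (C = 3 - 44 = -41)
v = 8 (v = 3 + 5 = 8)
Z(x) = 5 + x (Z(x) = x + 5 = 5 + x)
u(G, l) = 1/(-41 + l)
(u(-32, Z(v)) + (20 + 24)**2) + 3071 = (1/(-41 + (5 + 8)) + (20 + 24)**2) + 3071 = (1/(-41 + 13) + 44**2) + 3071 = (1/(-28) + 1936) + 3071 = (-1/28 + 1936) + 3071 = 54207/28 + 3071 = 140195/28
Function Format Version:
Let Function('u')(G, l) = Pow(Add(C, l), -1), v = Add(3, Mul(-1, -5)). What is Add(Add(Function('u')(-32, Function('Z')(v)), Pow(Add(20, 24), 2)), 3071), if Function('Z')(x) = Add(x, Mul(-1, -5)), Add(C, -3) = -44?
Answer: Rational(140195, 28) ≈ 5007.0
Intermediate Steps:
C = -41 (C = Add(3, -44) = -41)
v = 8 (v = Add(3, 5) = 8)
Function('Z')(x) = Add(5, x) (Function('Z')(x) = Add(x, 5) = Add(5, x))
Function('u')(G, l) = Pow(Add(-41, l), -1)
Add(Add(Function('u')(-32, Function('Z')(v)), Pow(Add(20, 24), 2)), 3071) = Add(Add(Pow(Add(-41, Add(5, 8)), -1), Pow(Add(20, 24), 2)), 3071) = Add(Add(Pow(Add(-41, 13), -1), Pow(44, 2)), 3071) = Add(Add(Pow(-28, -1), 1936), 3071) = Add(Add(Rational(-1, 28), 1936), 3071) = Add(Rational(54207, 28), 3071) = Rational(140195, 28)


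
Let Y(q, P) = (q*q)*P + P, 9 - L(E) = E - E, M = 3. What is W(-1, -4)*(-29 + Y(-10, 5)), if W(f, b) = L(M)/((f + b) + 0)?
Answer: -4284/5 ≈ -856.80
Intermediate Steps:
L(E) = 9 (L(E) = 9 - (E - E) = 9 - 1*0 = 9 + 0 = 9)
Y(q, P) = P + P*q² (Y(q, P) = q²*P + P = P*q² + P = P + P*q²)
W(f, b) = 9/(b + f) (W(f, b) = 9/((f + b) + 0) = 9/((b + f) + 0) = 9/(b + f))
W(-1, -4)*(-29 + Y(-10, 5)) = (9/(-4 - 1))*(-29 + 5*(1 + (-10)²)) = (9/(-5))*(-29 + 5*(1 + 100)) = (9*(-⅕))*(-29 + 5*101) = -9*(-29 + 505)/5 = -9/5*476 = -4284/5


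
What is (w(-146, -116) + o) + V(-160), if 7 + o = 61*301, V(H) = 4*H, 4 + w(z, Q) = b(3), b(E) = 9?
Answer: 17719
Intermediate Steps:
w(z, Q) = 5 (w(z, Q) = -4 + 9 = 5)
o = 18354 (o = -7 + 61*301 = -7 + 18361 = 18354)
(w(-146, -116) + o) + V(-160) = (5 + 18354) + 4*(-160) = 18359 - 640 = 17719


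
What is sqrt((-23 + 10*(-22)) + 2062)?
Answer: sqrt(1819) ≈ 42.650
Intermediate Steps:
sqrt((-23 + 10*(-22)) + 2062) = sqrt((-23 - 220) + 2062) = sqrt(-243 + 2062) = sqrt(1819)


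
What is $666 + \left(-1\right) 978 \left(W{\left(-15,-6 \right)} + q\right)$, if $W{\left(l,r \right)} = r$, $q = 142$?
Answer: $-132342$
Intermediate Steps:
$666 + \left(-1\right) 978 \left(W{\left(-15,-6 \right)} + q\right) = 666 + \left(-1\right) 978 \left(-6 + 142\right) = 666 - 133008 = -132342$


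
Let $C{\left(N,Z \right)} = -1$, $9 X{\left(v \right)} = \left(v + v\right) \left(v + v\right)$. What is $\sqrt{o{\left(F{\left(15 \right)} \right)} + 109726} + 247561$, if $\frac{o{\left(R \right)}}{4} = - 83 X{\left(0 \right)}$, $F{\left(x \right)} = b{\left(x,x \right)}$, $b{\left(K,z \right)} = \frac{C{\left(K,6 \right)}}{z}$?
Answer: $247561 + \sqrt{109726} \approx 2.4789 \cdot 10^{5}$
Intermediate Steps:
$X{\left(v \right)} = \frac{4 v^{2}}{9}$ ($X{\left(v \right)} = \frac{\left(v + v\right) \left(v + v\right)}{9} = \frac{2 v 2 v}{9} = \frac{4 v^{2}}{9}$)
$b{\left(K,z \right)} = - \frac{1}{z}$
$F{\left(x \right)} = - \frac{1}{x}$
$o{\left(R \right)} = 0$ ($o{\left(R \right)} = 4 \left(- 83 \frac{4 \cdot 0^{2}}{9}\right) = 4 \left(- 83 \cdot \frac{4}{9} \cdot 0\right) = 4 \left(\left(-83\right) 0\right) = 4 \cdot 0 = 0$)
$\sqrt{o{\left(F{\left(15 \right)} \right)} + 109726} + 247561 = \sqrt{0 + 109726} + 247561 = \sqrt{109726} + 247561 = 247561 + \sqrt{109726}$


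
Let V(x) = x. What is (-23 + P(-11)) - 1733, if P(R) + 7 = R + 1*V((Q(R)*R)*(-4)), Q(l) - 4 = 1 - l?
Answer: -1070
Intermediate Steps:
Q(l) = 5 - l (Q(l) = 4 + (1 - l) = 5 - l)
P(R) = -7 + R - 4*R*(5 - R) (P(R) = -7 + (R + 1*(((5 - R)*R)*(-4))) = -7 + (R + 1*((R*(5 - R))*(-4))) = -7 + (R + 1*(-4*R*(5 - R))) = -7 + (R - 4*R*(5 - R)) = -7 + R - 4*R*(5 - R))
(-23 + P(-11)) - 1733 = (-23 + (-7 - 11 + 4*(-11)*(-5 - 11))) - 1733 = (-23 + (-7 - 11 + 4*(-11)*(-16))) - 1733 = (-23 + (-7 - 11 + 704)) - 1733 = (-23 + 686) - 1733 = 663 - 1733 = -1070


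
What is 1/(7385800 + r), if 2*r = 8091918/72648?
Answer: 8072/59618627151 ≈ 1.3539e-7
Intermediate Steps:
r = 449551/8072 (r = (8091918/72648)/2 = (8091918*(1/72648))/2 = (1/2)*(449551/4036) = 449551/8072 ≈ 55.693)
1/(7385800 + r) = 1/(7385800 + 449551/8072) = 1/(59618627151/8072) = 8072/59618627151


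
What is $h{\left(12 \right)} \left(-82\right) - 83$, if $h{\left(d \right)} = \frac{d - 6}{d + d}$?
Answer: $- \frac{207}{2} \approx -103.5$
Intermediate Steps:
$h{\left(d \right)} = \frac{-6 + d}{2 d}$
$h{\left(12 \right)} \left(-82\right) - 83 = \frac{-6 + 12}{2 \cdot 12} \left(-82\right) - 83 = \frac{1}{2} \cdot \frac{1}{12} \cdot 6 \left(-82\right) - 83 = \frac{1}{4} \left(-82\right) - 83 = - \frac{41}{2} - 83 = - \frac{207}{2}$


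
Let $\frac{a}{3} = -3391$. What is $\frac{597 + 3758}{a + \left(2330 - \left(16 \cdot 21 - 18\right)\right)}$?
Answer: $- \frac{4355}{8161} \approx -0.53364$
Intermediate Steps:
$a = -10173$ ($a = 3 \left(-3391\right) = -10173$)
$\frac{597 + 3758}{a + \left(2330 - \left(16 \cdot 21 - 18\right)\right)} = \frac{597 + 3758}{-10173 + \left(2330 - \left(16 \cdot 21 - 18\right)\right)} = \frac{4355}{-10173 + \left(2330 - \left(336 - 18\right)\right)} = \frac{4355}{-10173 + \left(2330 - 318\right)} = \frac{4355}{-10173 + 2012} = \frac{4355}{-8161} = 4355 \left(- \frac{1}{8161}\right) = - \frac{4355}{8161}$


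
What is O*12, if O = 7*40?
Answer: 3360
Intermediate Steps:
O = 280
O*12 = 280*12 = 3360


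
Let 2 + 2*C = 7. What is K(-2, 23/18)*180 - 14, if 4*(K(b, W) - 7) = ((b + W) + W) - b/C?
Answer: 1307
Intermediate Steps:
C = 5/2 (C = -1 + (½)*7 = -1 + 7/2 = 5/2 ≈ 2.5000)
K(b, W) = 7 + W/2 + 3*b/20 (K(b, W) = 7 + (((b + W) + W) - b/5/2)/4 = 7 + (((W + b) + W) - b*2/5)/4 = 7 + ((b + 2*W) - 2*b/5)/4 = 7 + (2*W + 3*b/5)/4 = 7 + (W/2 + 3*b/20) = 7 + W/2 + 3*b/20)
K(-2, 23/18)*180 - 14 = (7 + (23/18)/2 + (3/20)*(-2))*180 - 14 = (7 + (23*(1/18))/2 - 3/10)*180 - 14 = (7 + (½)*(23/18) - 3/10)*180 - 14 = (7 + 23/36 - 3/10)*180 - 14 = (1321/180)*180 - 14 = 1321 - 14 = 1307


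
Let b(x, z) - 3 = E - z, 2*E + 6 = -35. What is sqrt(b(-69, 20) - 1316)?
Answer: I*sqrt(5414)/2 ≈ 36.79*I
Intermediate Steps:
E = -41/2 (E = -3 + (1/2)*(-35) = -3 - 35/2 = -41/2 ≈ -20.500)
b(x, z) = -35/2 - z (b(x, z) = 3 + (-41/2 - z) = -35/2 - z)
sqrt(b(-69, 20) - 1316) = sqrt((-35/2 - 1*20) - 1316) = sqrt((-35/2 - 20) - 1316) = sqrt(-75/2 - 1316) = sqrt(-2707/2) = I*sqrt(5414)/2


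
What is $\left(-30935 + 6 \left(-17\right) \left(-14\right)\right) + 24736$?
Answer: $-4771$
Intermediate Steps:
$\left(-30935 + 6 \left(-17\right) \left(-14\right)\right) + 24736 = \left(-30935 - -1428\right) + 24736 = \left(-30935 + 1428\right) + 24736 = -29507 + 24736 = -4771$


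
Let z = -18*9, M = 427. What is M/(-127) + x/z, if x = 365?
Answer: -115529/20574 ≈ -5.6153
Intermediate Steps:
z = -162
M/(-127) + x/z = 427/(-127) + 365/(-162) = 427*(-1/127) + 365*(-1/162) = -427/127 - 365/162 = -115529/20574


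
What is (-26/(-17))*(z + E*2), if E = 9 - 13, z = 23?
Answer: 390/17 ≈ 22.941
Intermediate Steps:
E = -4
(-26/(-17))*(z + E*2) = (-26/(-17))*(23 - 4*2) = (-26*(-1/17))*(23 - 8) = (26/17)*15 = 390/17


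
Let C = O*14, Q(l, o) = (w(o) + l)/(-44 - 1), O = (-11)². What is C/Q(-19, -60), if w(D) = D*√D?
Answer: 1448370/216361 - 9147600*I*√15/216361 ≈ 6.6942 - 163.75*I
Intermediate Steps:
w(D) = D^(3/2)
O = 121
Q(l, o) = -l/45 - o^(3/2)/45 (Q(l, o) = (o^(3/2) + l)/(-44 - 1) = (l + o^(3/2))/(-45) = (l + o^(3/2))*(-1/45) = -l/45 - o^(3/2)/45)
C = 1694 (C = 121*14 = 1694)
C/Q(-19, -60) = 1694/(-1/45*(-19) - (-8)*I*√15/3) = 1694/(19/45 - (-8)*I*√15/3) = 1694/(19/45 + 8*I*√15/3)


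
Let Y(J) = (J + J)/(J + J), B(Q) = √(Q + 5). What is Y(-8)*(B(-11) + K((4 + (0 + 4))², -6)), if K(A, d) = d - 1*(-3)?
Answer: -3 + I*√6 ≈ -3.0 + 2.4495*I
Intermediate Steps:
K(A, d) = 3 + d (K(A, d) = d + 3 = 3 + d)
B(Q) = √(5 + Q)
Y(J) = 1 (Y(J) = (2*J)/((2*J)) = (2*J)*(1/(2*J)) = 1)
Y(-8)*(B(-11) + K((4 + (0 + 4))², -6)) = 1*(√(5 - 11) + (3 - 6)) = 1*(√(-6) - 3) = 1*(I*√6 - 3) = 1*(-3 + I*√6) = -3 + I*√6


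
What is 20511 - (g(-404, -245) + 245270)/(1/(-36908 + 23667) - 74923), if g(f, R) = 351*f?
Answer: 10174709602595/496027722 ≈ 20512.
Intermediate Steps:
20511 - (g(-404, -245) + 245270)/(1/(-36908 + 23667) - 74923) = 20511 - (351*(-404) + 245270)/(1/(-36908 + 23667) - 74923) = 20511 - (-141804 + 245270)/(1/(-13241) - 74923) = 20511 - 103466/(-1/13241 - 74923) = 20511 - 103466/(-992055444/13241) = 20511 - 103466*(-13241)/992055444 = 20511 - 1*(-684996653/496027722) = 20511 + 684996653/496027722 = 10174709602595/496027722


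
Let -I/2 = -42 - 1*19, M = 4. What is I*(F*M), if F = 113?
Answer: 55144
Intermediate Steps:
I = 122 (I = -2*(-42 - 1*19) = -2*(-42 - 19) = -2*(-61) = 122)
I*(F*M) = 122*(113*4) = 122*452 = 55144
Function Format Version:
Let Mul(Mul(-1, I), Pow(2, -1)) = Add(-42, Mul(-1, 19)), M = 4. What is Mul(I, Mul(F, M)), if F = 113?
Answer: 55144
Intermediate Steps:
I = 122 (I = Mul(-2, Add(-42, Mul(-1, 19))) = Mul(-2, Add(-42, -19)) = Mul(-2, -61) = 122)
Mul(I, Mul(F, M)) = Mul(122, Mul(113, 4)) = Mul(122, 452) = 55144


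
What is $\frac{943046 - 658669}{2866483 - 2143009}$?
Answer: $\frac{284377}{723474} \approx 0.39307$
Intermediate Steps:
$\frac{943046 - 658669}{2866483 - 2143009} = \frac{284377}{723474}$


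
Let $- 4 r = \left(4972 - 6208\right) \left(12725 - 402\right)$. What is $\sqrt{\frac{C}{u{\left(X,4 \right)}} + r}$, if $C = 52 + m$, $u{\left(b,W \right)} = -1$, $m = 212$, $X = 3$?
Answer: $\sqrt{3807543} \approx 1951.3$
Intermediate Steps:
$C = 264$ ($C = 52 + 212 = 264$)
$r = 3807807$ ($r = - \frac{\left(4972 - 6208\right) \left(12725 - 402\right)}{4} = - \frac{\left(-1236\right) 12323}{4} = \left(- \frac{1}{4}\right) \left(-15231228\right) = 3807807$)
$\sqrt{\frac{C}{u{\left(X,4 \right)}} + r} = \sqrt{\frac{1}{-1} \cdot 264 + 3807807} = \sqrt{\left(-1\right) 264 + 3807807} = \sqrt{-264 + 3807807} = \sqrt{3807543}$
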